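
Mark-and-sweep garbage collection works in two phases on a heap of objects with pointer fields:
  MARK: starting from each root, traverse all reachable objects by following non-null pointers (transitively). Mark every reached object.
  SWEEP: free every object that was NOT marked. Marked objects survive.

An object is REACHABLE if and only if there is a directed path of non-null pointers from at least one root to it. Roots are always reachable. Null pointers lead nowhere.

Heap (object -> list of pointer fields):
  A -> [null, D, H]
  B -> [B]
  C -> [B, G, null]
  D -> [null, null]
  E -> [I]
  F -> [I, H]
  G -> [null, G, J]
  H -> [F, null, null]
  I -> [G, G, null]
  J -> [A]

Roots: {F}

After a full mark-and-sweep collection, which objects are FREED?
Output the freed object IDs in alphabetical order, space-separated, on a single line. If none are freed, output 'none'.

Roots: F
Mark F: refs=I H, marked=F
Mark I: refs=G G null, marked=F I
Mark H: refs=F null null, marked=F H I
Mark G: refs=null G J, marked=F G H I
Mark J: refs=A, marked=F G H I J
Mark A: refs=null D H, marked=A F G H I J
Mark D: refs=null null, marked=A D F G H I J
Unmarked (collected): B C E

Answer: B C E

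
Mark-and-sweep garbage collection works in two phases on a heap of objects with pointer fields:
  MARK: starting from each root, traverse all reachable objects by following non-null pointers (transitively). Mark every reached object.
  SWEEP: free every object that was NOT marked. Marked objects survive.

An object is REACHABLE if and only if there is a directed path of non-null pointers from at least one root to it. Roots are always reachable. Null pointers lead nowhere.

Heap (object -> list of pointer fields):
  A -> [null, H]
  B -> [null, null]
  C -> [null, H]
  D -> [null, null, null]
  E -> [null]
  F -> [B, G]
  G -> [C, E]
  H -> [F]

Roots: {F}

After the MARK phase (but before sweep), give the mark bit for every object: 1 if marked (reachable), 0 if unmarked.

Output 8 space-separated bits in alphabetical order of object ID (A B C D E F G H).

Roots: F
Mark F: refs=B G, marked=F
Mark B: refs=null null, marked=B F
Mark G: refs=C E, marked=B F G
Mark C: refs=null H, marked=B C F G
Mark E: refs=null, marked=B C E F G
Mark H: refs=F, marked=B C E F G H
Unmarked (collected): A D

Answer: 0 1 1 0 1 1 1 1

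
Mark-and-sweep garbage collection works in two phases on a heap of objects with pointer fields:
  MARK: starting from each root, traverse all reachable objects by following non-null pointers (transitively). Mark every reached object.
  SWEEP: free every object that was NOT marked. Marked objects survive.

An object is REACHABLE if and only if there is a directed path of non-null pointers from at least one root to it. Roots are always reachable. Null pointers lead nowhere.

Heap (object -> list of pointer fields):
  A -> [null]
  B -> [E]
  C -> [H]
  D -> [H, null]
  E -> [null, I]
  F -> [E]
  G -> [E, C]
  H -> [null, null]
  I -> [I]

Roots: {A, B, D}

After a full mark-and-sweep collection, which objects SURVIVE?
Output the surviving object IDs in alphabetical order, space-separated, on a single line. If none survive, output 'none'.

Answer: A B D E H I

Derivation:
Roots: A B D
Mark A: refs=null, marked=A
Mark B: refs=E, marked=A B
Mark D: refs=H null, marked=A B D
Mark E: refs=null I, marked=A B D E
Mark H: refs=null null, marked=A B D E H
Mark I: refs=I, marked=A B D E H I
Unmarked (collected): C F G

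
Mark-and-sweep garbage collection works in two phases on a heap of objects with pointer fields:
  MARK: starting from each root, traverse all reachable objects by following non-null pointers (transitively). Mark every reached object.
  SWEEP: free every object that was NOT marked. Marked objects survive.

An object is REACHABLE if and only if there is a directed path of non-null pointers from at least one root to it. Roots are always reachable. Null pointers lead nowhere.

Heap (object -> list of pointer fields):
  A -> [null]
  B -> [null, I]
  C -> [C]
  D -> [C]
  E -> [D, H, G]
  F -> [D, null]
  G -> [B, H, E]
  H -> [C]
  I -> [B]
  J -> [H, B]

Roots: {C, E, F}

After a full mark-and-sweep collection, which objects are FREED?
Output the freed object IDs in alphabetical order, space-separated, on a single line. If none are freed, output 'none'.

Roots: C E F
Mark C: refs=C, marked=C
Mark E: refs=D H G, marked=C E
Mark F: refs=D null, marked=C E F
Mark D: refs=C, marked=C D E F
Mark H: refs=C, marked=C D E F H
Mark G: refs=B H E, marked=C D E F G H
Mark B: refs=null I, marked=B C D E F G H
Mark I: refs=B, marked=B C D E F G H I
Unmarked (collected): A J

Answer: A J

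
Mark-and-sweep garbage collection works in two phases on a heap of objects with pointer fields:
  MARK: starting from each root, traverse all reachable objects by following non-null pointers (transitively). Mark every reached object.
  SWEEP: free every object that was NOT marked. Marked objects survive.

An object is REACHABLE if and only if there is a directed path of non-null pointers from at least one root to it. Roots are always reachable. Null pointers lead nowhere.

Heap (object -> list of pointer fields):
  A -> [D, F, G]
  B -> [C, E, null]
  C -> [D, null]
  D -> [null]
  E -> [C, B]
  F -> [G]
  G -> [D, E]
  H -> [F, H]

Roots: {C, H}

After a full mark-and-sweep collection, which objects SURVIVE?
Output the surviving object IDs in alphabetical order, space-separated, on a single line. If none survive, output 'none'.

Roots: C H
Mark C: refs=D null, marked=C
Mark H: refs=F H, marked=C H
Mark D: refs=null, marked=C D H
Mark F: refs=G, marked=C D F H
Mark G: refs=D E, marked=C D F G H
Mark E: refs=C B, marked=C D E F G H
Mark B: refs=C E null, marked=B C D E F G H
Unmarked (collected): A

Answer: B C D E F G H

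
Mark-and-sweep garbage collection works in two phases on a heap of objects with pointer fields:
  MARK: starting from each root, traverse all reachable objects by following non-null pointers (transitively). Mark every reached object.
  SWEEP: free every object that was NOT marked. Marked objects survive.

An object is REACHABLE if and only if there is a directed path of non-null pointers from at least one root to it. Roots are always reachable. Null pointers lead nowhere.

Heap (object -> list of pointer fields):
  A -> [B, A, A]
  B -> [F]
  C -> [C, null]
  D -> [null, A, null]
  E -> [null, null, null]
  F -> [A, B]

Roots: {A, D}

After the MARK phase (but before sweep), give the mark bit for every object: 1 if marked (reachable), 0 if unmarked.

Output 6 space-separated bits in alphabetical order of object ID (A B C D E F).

Answer: 1 1 0 1 0 1

Derivation:
Roots: A D
Mark A: refs=B A A, marked=A
Mark D: refs=null A null, marked=A D
Mark B: refs=F, marked=A B D
Mark F: refs=A B, marked=A B D F
Unmarked (collected): C E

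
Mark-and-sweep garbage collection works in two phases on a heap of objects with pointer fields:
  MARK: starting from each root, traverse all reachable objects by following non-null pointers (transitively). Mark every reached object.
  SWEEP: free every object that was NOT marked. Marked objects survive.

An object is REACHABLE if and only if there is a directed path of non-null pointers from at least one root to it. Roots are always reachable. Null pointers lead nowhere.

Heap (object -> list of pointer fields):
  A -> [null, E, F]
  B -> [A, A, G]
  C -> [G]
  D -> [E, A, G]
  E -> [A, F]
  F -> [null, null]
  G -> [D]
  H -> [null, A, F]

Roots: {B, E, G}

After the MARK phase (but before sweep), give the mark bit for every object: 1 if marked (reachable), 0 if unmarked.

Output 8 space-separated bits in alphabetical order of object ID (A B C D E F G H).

Answer: 1 1 0 1 1 1 1 0

Derivation:
Roots: B E G
Mark B: refs=A A G, marked=B
Mark E: refs=A F, marked=B E
Mark G: refs=D, marked=B E G
Mark A: refs=null E F, marked=A B E G
Mark F: refs=null null, marked=A B E F G
Mark D: refs=E A G, marked=A B D E F G
Unmarked (collected): C H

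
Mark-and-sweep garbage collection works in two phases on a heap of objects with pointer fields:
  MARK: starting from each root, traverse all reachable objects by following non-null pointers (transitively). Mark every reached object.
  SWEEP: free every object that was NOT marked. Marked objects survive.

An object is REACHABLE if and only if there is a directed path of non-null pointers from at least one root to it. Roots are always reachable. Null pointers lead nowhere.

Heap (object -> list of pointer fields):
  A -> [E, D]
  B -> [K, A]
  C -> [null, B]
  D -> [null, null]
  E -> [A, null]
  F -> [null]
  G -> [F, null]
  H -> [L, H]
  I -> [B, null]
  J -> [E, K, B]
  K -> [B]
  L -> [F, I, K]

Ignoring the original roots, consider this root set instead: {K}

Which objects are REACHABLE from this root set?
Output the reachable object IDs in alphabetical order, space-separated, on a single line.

Answer: A B D E K

Derivation:
Roots: K
Mark K: refs=B, marked=K
Mark B: refs=K A, marked=B K
Mark A: refs=E D, marked=A B K
Mark E: refs=A null, marked=A B E K
Mark D: refs=null null, marked=A B D E K
Unmarked (collected): C F G H I J L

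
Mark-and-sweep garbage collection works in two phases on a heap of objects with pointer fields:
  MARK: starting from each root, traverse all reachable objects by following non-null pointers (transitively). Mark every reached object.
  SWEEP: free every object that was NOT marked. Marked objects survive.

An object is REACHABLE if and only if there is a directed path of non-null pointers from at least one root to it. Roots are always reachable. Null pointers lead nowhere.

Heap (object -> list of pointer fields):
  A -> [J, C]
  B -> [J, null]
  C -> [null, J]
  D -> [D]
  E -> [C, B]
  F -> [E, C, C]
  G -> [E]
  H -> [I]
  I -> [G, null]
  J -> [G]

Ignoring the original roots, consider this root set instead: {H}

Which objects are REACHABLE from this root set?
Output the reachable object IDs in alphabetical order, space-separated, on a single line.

Roots: H
Mark H: refs=I, marked=H
Mark I: refs=G null, marked=H I
Mark G: refs=E, marked=G H I
Mark E: refs=C B, marked=E G H I
Mark C: refs=null J, marked=C E G H I
Mark B: refs=J null, marked=B C E G H I
Mark J: refs=G, marked=B C E G H I J
Unmarked (collected): A D F

Answer: B C E G H I J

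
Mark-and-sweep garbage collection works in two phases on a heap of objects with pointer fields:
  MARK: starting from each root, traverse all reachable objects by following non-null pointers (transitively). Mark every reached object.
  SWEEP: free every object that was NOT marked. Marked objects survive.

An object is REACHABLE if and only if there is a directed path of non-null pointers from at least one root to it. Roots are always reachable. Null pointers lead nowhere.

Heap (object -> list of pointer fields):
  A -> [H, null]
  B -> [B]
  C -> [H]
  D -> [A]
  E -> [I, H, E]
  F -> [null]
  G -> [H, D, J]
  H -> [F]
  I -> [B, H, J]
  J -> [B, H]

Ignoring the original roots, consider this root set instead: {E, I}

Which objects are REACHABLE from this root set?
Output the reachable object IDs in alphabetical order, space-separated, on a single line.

Roots: E I
Mark E: refs=I H E, marked=E
Mark I: refs=B H J, marked=E I
Mark H: refs=F, marked=E H I
Mark B: refs=B, marked=B E H I
Mark J: refs=B H, marked=B E H I J
Mark F: refs=null, marked=B E F H I J
Unmarked (collected): A C D G

Answer: B E F H I J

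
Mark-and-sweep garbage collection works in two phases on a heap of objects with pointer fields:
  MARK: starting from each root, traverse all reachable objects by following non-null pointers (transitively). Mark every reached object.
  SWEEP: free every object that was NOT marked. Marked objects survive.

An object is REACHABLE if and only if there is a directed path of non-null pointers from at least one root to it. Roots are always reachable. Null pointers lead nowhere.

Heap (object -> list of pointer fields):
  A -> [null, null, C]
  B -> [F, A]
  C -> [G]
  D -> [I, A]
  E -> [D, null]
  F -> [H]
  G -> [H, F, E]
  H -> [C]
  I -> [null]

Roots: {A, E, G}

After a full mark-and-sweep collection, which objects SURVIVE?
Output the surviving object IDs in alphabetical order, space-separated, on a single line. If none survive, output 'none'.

Roots: A E G
Mark A: refs=null null C, marked=A
Mark E: refs=D null, marked=A E
Mark G: refs=H F E, marked=A E G
Mark C: refs=G, marked=A C E G
Mark D: refs=I A, marked=A C D E G
Mark H: refs=C, marked=A C D E G H
Mark F: refs=H, marked=A C D E F G H
Mark I: refs=null, marked=A C D E F G H I
Unmarked (collected): B

Answer: A C D E F G H I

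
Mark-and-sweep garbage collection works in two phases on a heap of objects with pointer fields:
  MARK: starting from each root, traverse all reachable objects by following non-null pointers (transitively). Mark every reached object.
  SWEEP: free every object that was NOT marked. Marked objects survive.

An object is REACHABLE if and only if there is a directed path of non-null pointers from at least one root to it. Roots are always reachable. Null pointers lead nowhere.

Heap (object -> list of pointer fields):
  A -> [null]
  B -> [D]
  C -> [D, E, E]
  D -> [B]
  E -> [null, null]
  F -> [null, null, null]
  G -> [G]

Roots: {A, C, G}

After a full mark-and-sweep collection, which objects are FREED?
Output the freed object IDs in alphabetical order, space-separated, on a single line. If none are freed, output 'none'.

Roots: A C G
Mark A: refs=null, marked=A
Mark C: refs=D E E, marked=A C
Mark G: refs=G, marked=A C G
Mark D: refs=B, marked=A C D G
Mark E: refs=null null, marked=A C D E G
Mark B: refs=D, marked=A B C D E G
Unmarked (collected): F

Answer: F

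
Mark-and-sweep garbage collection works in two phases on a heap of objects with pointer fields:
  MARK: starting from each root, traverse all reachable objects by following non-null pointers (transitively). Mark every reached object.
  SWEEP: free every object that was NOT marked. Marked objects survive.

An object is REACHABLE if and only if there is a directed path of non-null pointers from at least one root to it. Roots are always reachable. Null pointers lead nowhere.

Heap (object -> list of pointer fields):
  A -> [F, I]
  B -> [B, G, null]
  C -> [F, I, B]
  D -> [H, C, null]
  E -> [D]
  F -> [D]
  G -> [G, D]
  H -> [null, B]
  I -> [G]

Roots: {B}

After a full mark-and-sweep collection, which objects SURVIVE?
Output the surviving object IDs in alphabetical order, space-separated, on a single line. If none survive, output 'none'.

Roots: B
Mark B: refs=B G null, marked=B
Mark G: refs=G D, marked=B G
Mark D: refs=H C null, marked=B D G
Mark H: refs=null B, marked=B D G H
Mark C: refs=F I B, marked=B C D G H
Mark F: refs=D, marked=B C D F G H
Mark I: refs=G, marked=B C D F G H I
Unmarked (collected): A E

Answer: B C D F G H I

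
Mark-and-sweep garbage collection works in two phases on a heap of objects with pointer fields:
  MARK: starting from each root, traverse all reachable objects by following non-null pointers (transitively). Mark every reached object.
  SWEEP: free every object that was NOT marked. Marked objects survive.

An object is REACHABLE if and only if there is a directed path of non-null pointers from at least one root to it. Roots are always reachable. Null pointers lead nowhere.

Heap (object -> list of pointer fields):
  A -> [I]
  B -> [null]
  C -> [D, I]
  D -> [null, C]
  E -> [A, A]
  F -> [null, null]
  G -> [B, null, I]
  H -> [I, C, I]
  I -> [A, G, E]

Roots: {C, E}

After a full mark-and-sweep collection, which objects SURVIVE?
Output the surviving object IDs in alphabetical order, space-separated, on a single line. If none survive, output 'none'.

Roots: C E
Mark C: refs=D I, marked=C
Mark E: refs=A A, marked=C E
Mark D: refs=null C, marked=C D E
Mark I: refs=A G E, marked=C D E I
Mark A: refs=I, marked=A C D E I
Mark G: refs=B null I, marked=A C D E G I
Mark B: refs=null, marked=A B C D E G I
Unmarked (collected): F H

Answer: A B C D E G I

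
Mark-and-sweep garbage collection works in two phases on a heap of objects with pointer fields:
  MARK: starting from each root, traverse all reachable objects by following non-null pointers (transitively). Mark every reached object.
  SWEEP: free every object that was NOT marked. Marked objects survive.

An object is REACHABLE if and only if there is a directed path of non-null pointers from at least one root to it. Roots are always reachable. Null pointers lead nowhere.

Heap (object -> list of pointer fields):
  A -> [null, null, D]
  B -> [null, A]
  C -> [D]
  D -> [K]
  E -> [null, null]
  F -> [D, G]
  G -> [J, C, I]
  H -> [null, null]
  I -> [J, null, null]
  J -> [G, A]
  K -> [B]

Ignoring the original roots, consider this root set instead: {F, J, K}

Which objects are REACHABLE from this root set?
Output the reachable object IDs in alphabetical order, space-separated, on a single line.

Roots: F J K
Mark F: refs=D G, marked=F
Mark J: refs=G A, marked=F J
Mark K: refs=B, marked=F J K
Mark D: refs=K, marked=D F J K
Mark G: refs=J C I, marked=D F G J K
Mark A: refs=null null D, marked=A D F G J K
Mark B: refs=null A, marked=A B D F G J K
Mark C: refs=D, marked=A B C D F G J K
Mark I: refs=J null null, marked=A B C D F G I J K
Unmarked (collected): E H

Answer: A B C D F G I J K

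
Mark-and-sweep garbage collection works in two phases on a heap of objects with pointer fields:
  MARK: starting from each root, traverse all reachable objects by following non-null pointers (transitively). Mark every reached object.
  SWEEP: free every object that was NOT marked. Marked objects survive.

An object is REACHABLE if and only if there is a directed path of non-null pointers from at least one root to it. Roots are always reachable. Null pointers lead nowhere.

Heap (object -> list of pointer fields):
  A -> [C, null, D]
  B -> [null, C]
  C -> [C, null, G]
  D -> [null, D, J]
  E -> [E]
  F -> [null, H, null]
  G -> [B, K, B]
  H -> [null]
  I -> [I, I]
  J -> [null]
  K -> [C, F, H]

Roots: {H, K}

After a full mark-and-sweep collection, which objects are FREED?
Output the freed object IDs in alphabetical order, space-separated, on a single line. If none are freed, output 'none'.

Answer: A D E I J

Derivation:
Roots: H K
Mark H: refs=null, marked=H
Mark K: refs=C F H, marked=H K
Mark C: refs=C null G, marked=C H K
Mark F: refs=null H null, marked=C F H K
Mark G: refs=B K B, marked=C F G H K
Mark B: refs=null C, marked=B C F G H K
Unmarked (collected): A D E I J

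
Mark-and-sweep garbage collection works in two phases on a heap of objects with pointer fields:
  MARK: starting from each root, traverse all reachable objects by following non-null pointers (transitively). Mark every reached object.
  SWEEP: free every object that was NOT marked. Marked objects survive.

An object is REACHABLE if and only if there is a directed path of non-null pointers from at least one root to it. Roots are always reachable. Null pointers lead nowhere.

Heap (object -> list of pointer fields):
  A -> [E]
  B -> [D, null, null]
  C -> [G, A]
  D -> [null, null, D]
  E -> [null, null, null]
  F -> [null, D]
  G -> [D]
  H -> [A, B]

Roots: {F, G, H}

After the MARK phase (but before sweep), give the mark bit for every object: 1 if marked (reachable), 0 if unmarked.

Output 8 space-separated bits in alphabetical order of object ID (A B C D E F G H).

Roots: F G H
Mark F: refs=null D, marked=F
Mark G: refs=D, marked=F G
Mark H: refs=A B, marked=F G H
Mark D: refs=null null D, marked=D F G H
Mark A: refs=E, marked=A D F G H
Mark B: refs=D null null, marked=A B D F G H
Mark E: refs=null null null, marked=A B D E F G H
Unmarked (collected): C

Answer: 1 1 0 1 1 1 1 1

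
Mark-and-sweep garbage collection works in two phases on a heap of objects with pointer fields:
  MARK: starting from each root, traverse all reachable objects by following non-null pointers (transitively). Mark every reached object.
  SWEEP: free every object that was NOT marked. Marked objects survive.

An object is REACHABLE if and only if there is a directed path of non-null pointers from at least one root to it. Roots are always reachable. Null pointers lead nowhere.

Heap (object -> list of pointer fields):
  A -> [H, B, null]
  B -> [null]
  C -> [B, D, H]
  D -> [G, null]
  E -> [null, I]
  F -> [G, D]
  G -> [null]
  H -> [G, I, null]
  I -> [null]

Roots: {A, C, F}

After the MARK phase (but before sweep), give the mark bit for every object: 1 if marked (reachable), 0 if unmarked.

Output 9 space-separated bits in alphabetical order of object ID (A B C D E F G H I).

Answer: 1 1 1 1 0 1 1 1 1

Derivation:
Roots: A C F
Mark A: refs=H B null, marked=A
Mark C: refs=B D H, marked=A C
Mark F: refs=G D, marked=A C F
Mark H: refs=G I null, marked=A C F H
Mark B: refs=null, marked=A B C F H
Mark D: refs=G null, marked=A B C D F H
Mark G: refs=null, marked=A B C D F G H
Mark I: refs=null, marked=A B C D F G H I
Unmarked (collected): E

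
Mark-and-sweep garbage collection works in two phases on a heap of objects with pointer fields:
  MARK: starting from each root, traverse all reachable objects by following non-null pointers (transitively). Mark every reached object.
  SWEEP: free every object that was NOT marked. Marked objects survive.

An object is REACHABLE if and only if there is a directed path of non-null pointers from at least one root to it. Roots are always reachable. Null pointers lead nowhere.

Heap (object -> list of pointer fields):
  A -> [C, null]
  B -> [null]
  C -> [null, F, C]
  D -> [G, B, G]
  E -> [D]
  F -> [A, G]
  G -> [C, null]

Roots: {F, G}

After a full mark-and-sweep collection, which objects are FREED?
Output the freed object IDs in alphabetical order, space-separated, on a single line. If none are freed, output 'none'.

Roots: F G
Mark F: refs=A G, marked=F
Mark G: refs=C null, marked=F G
Mark A: refs=C null, marked=A F G
Mark C: refs=null F C, marked=A C F G
Unmarked (collected): B D E

Answer: B D E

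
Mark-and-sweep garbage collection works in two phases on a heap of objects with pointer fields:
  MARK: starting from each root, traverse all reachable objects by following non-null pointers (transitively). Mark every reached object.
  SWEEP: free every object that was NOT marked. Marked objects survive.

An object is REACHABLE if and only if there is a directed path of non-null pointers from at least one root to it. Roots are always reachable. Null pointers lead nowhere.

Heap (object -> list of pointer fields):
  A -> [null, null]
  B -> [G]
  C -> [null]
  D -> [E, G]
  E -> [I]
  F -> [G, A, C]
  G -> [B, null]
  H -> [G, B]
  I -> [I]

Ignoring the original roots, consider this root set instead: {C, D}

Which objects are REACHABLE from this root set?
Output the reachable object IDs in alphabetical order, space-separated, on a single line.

Answer: B C D E G I

Derivation:
Roots: C D
Mark C: refs=null, marked=C
Mark D: refs=E G, marked=C D
Mark E: refs=I, marked=C D E
Mark G: refs=B null, marked=C D E G
Mark I: refs=I, marked=C D E G I
Mark B: refs=G, marked=B C D E G I
Unmarked (collected): A F H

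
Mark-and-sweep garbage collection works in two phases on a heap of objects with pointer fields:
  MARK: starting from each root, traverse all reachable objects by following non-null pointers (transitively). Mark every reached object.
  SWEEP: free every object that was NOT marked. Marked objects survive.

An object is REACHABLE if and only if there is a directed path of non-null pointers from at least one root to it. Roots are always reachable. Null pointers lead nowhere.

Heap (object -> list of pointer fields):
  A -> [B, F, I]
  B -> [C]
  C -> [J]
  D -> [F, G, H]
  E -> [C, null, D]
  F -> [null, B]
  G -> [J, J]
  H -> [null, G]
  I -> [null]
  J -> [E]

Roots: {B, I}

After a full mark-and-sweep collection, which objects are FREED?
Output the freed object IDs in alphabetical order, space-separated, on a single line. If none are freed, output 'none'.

Answer: A

Derivation:
Roots: B I
Mark B: refs=C, marked=B
Mark I: refs=null, marked=B I
Mark C: refs=J, marked=B C I
Mark J: refs=E, marked=B C I J
Mark E: refs=C null D, marked=B C E I J
Mark D: refs=F G H, marked=B C D E I J
Mark F: refs=null B, marked=B C D E F I J
Mark G: refs=J J, marked=B C D E F G I J
Mark H: refs=null G, marked=B C D E F G H I J
Unmarked (collected): A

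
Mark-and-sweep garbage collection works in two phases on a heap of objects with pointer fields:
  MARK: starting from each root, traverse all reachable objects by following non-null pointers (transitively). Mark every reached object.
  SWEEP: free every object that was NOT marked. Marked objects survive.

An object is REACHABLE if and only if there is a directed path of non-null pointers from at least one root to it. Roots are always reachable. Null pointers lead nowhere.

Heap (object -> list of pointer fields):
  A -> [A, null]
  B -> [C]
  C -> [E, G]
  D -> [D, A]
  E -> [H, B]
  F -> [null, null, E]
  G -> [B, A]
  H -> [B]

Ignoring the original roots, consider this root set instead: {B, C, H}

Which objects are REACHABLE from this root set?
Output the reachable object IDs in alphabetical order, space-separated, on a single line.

Roots: B C H
Mark B: refs=C, marked=B
Mark C: refs=E G, marked=B C
Mark H: refs=B, marked=B C H
Mark E: refs=H B, marked=B C E H
Mark G: refs=B A, marked=B C E G H
Mark A: refs=A null, marked=A B C E G H
Unmarked (collected): D F

Answer: A B C E G H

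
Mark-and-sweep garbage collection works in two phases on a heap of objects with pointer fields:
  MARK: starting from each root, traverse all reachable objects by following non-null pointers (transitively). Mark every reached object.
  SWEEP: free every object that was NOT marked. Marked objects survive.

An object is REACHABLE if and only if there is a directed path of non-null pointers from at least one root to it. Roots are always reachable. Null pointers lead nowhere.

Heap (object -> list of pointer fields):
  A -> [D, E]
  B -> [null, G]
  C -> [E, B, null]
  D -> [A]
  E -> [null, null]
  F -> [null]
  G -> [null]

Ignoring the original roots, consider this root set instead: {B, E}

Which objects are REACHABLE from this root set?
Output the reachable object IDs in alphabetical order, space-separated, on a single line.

Roots: B E
Mark B: refs=null G, marked=B
Mark E: refs=null null, marked=B E
Mark G: refs=null, marked=B E G
Unmarked (collected): A C D F

Answer: B E G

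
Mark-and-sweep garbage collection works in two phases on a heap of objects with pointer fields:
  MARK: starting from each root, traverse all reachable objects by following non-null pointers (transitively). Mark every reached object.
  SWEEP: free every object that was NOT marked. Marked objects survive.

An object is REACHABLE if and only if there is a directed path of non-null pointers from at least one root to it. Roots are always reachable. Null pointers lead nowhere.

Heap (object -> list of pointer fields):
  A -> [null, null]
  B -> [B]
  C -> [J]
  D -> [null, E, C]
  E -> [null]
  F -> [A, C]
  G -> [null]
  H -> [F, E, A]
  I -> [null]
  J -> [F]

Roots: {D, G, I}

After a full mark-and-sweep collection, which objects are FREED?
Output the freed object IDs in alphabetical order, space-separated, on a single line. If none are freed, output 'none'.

Roots: D G I
Mark D: refs=null E C, marked=D
Mark G: refs=null, marked=D G
Mark I: refs=null, marked=D G I
Mark E: refs=null, marked=D E G I
Mark C: refs=J, marked=C D E G I
Mark J: refs=F, marked=C D E G I J
Mark F: refs=A C, marked=C D E F G I J
Mark A: refs=null null, marked=A C D E F G I J
Unmarked (collected): B H

Answer: B H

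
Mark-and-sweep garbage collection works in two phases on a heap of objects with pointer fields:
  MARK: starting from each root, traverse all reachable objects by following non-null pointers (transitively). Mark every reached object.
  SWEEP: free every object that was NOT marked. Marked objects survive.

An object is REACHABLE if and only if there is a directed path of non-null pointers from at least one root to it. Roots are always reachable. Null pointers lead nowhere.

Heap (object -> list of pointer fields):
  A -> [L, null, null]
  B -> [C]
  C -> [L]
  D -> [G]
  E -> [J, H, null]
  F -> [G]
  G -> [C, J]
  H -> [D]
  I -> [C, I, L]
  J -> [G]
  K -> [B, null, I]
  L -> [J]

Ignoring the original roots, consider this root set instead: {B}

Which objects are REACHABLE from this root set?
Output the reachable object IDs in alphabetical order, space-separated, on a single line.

Answer: B C G J L

Derivation:
Roots: B
Mark B: refs=C, marked=B
Mark C: refs=L, marked=B C
Mark L: refs=J, marked=B C L
Mark J: refs=G, marked=B C J L
Mark G: refs=C J, marked=B C G J L
Unmarked (collected): A D E F H I K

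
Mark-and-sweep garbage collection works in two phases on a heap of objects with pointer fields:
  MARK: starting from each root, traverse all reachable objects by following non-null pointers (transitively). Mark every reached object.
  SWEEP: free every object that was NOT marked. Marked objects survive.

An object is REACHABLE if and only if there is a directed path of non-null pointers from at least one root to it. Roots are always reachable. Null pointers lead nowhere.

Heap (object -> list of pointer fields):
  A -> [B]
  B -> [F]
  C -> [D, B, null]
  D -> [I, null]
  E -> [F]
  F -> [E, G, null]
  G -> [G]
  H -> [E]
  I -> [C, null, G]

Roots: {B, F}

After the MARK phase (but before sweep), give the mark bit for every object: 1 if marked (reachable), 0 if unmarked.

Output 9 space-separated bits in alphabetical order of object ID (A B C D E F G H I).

Roots: B F
Mark B: refs=F, marked=B
Mark F: refs=E G null, marked=B F
Mark E: refs=F, marked=B E F
Mark G: refs=G, marked=B E F G
Unmarked (collected): A C D H I

Answer: 0 1 0 0 1 1 1 0 0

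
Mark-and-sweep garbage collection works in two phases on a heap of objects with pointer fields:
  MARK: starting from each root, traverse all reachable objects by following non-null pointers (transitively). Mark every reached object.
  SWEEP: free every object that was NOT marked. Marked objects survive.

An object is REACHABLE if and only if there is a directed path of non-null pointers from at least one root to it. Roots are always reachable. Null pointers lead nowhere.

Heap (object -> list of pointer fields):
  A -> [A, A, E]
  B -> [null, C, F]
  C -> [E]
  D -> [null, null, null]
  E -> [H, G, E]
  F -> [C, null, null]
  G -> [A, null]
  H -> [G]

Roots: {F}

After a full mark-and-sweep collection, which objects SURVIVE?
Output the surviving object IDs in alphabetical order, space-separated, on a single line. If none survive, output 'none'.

Roots: F
Mark F: refs=C null null, marked=F
Mark C: refs=E, marked=C F
Mark E: refs=H G E, marked=C E F
Mark H: refs=G, marked=C E F H
Mark G: refs=A null, marked=C E F G H
Mark A: refs=A A E, marked=A C E F G H
Unmarked (collected): B D

Answer: A C E F G H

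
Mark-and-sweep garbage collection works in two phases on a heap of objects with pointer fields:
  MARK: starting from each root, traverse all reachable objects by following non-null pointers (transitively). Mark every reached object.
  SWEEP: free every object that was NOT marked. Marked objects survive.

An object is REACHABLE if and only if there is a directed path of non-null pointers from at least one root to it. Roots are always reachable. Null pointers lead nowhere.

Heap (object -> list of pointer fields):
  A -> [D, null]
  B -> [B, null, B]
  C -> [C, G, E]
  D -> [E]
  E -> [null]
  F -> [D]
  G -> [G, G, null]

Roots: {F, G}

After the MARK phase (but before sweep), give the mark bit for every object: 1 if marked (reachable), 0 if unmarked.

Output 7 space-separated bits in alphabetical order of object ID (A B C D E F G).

Answer: 0 0 0 1 1 1 1

Derivation:
Roots: F G
Mark F: refs=D, marked=F
Mark G: refs=G G null, marked=F G
Mark D: refs=E, marked=D F G
Mark E: refs=null, marked=D E F G
Unmarked (collected): A B C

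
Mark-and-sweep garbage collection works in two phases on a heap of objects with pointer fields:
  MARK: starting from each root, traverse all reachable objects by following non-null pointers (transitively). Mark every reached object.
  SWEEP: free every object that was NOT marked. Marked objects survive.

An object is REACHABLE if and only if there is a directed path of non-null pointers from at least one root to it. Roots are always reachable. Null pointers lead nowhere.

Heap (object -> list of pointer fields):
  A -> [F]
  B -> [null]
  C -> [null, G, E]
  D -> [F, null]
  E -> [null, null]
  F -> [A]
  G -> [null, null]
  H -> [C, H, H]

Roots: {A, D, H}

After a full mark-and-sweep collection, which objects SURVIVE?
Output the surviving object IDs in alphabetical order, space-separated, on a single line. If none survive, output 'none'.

Roots: A D H
Mark A: refs=F, marked=A
Mark D: refs=F null, marked=A D
Mark H: refs=C H H, marked=A D H
Mark F: refs=A, marked=A D F H
Mark C: refs=null G E, marked=A C D F H
Mark G: refs=null null, marked=A C D F G H
Mark E: refs=null null, marked=A C D E F G H
Unmarked (collected): B

Answer: A C D E F G H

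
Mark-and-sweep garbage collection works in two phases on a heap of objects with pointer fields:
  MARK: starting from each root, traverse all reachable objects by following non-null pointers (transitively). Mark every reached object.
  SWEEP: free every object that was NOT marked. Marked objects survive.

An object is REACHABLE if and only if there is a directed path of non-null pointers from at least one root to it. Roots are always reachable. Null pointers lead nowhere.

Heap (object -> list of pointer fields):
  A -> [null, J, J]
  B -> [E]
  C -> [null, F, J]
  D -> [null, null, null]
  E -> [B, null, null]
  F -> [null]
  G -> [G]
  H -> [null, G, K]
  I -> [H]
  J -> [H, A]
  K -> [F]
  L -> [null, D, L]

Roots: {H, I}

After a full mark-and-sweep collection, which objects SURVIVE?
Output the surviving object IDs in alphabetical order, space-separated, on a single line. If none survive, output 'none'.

Answer: F G H I K

Derivation:
Roots: H I
Mark H: refs=null G K, marked=H
Mark I: refs=H, marked=H I
Mark G: refs=G, marked=G H I
Mark K: refs=F, marked=G H I K
Mark F: refs=null, marked=F G H I K
Unmarked (collected): A B C D E J L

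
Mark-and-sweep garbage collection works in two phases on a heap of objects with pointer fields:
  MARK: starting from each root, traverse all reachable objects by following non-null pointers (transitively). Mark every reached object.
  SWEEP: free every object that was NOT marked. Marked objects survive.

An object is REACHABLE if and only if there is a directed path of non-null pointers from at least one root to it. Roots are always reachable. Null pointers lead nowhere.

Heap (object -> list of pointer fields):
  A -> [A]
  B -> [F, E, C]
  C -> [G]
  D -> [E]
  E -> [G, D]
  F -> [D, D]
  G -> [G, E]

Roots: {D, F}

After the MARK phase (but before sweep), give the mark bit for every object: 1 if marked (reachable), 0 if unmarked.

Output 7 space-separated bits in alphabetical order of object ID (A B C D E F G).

Roots: D F
Mark D: refs=E, marked=D
Mark F: refs=D D, marked=D F
Mark E: refs=G D, marked=D E F
Mark G: refs=G E, marked=D E F G
Unmarked (collected): A B C

Answer: 0 0 0 1 1 1 1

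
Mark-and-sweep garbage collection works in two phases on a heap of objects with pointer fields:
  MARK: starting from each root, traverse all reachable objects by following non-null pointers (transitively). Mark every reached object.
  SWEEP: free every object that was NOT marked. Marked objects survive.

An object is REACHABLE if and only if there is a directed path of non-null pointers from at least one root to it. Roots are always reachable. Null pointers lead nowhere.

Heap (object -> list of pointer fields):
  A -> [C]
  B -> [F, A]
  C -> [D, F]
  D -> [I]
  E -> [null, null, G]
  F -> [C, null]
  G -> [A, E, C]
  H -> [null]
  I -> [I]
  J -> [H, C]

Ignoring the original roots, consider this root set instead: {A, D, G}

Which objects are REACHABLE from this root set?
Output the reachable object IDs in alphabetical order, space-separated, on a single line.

Answer: A C D E F G I

Derivation:
Roots: A D G
Mark A: refs=C, marked=A
Mark D: refs=I, marked=A D
Mark G: refs=A E C, marked=A D G
Mark C: refs=D F, marked=A C D G
Mark I: refs=I, marked=A C D G I
Mark E: refs=null null G, marked=A C D E G I
Mark F: refs=C null, marked=A C D E F G I
Unmarked (collected): B H J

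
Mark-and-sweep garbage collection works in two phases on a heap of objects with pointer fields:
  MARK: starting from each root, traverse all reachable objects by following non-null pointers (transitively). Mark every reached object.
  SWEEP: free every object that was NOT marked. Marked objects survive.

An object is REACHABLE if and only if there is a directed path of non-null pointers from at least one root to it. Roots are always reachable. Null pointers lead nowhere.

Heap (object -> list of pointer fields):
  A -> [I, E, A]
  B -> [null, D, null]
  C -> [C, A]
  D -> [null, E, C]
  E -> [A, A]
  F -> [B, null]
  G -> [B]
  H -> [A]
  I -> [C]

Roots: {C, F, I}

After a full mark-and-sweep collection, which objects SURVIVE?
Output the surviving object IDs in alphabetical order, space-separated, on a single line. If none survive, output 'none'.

Answer: A B C D E F I

Derivation:
Roots: C F I
Mark C: refs=C A, marked=C
Mark F: refs=B null, marked=C F
Mark I: refs=C, marked=C F I
Mark A: refs=I E A, marked=A C F I
Mark B: refs=null D null, marked=A B C F I
Mark E: refs=A A, marked=A B C E F I
Mark D: refs=null E C, marked=A B C D E F I
Unmarked (collected): G H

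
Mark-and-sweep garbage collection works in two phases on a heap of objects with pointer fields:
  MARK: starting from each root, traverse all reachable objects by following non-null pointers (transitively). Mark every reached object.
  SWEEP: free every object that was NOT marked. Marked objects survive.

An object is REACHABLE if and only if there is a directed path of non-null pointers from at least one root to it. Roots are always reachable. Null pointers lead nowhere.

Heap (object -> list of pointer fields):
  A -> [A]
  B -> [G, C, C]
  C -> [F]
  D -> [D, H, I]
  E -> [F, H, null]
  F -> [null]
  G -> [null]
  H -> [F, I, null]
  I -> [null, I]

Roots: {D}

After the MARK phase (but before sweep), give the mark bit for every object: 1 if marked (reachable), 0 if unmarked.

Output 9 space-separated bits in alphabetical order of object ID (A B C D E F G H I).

Answer: 0 0 0 1 0 1 0 1 1

Derivation:
Roots: D
Mark D: refs=D H I, marked=D
Mark H: refs=F I null, marked=D H
Mark I: refs=null I, marked=D H I
Mark F: refs=null, marked=D F H I
Unmarked (collected): A B C E G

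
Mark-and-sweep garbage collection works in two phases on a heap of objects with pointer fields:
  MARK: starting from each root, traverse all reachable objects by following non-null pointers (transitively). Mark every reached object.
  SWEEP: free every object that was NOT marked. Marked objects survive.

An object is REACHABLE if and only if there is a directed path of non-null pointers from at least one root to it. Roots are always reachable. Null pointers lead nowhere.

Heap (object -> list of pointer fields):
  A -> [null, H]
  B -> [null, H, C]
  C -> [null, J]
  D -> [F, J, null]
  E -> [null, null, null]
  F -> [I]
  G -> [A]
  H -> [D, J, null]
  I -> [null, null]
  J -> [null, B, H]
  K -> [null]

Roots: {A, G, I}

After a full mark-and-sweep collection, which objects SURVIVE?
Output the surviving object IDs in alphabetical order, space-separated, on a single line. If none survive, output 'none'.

Answer: A B C D F G H I J

Derivation:
Roots: A G I
Mark A: refs=null H, marked=A
Mark G: refs=A, marked=A G
Mark I: refs=null null, marked=A G I
Mark H: refs=D J null, marked=A G H I
Mark D: refs=F J null, marked=A D G H I
Mark J: refs=null B H, marked=A D G H I J
Mark F: refs=I, marked=A D F G H I J
Mark B: refs=null H C, marked=A B D F G H I J
Mark C: refs=null J, marked=A B C D F G H I J
Unmarked (collected): E K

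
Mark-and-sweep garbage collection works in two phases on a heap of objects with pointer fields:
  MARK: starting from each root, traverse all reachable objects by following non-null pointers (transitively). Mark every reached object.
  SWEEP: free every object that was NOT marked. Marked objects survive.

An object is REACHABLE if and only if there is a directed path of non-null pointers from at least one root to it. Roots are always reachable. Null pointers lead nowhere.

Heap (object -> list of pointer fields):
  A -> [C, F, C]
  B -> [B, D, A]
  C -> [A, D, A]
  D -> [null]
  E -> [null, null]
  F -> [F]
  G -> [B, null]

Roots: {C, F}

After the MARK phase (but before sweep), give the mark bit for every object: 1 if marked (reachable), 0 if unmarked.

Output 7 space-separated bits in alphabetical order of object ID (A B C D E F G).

Roots: C F
Mark C: refs=A D A, marked=C
Mark F: refs=F, marked=C F
Mark A: refs=C F C, marked=A C F
Mark D: refs=null, marked=A C D F
Unmarked (collected): B E G

Answer: 1 0 1 1 0 1 0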